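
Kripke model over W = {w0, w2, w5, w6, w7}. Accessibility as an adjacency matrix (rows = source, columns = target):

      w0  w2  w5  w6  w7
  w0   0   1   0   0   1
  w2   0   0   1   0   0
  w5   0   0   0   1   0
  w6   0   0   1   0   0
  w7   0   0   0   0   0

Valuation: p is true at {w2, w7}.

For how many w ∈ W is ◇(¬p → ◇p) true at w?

1

w0: successors {w2, w7}; ¬p → ◇p there: w2:T, w7:T. ✓
w2: successors {w5}; ¬p → ◇p there: w5:F. ✗
w5: successors {w6}; ¬p → ◇p there: w6:F. ✗
w6: successors {w5}; ¬p → ◇p there: w5:F. ✗
w7: no successors, so ◇(¬p → ◇p) fails. ✗
Satisfying worlds: {w0}.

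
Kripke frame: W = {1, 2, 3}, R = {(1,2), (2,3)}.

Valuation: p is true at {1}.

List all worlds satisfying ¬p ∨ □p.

{2, 3}

1: ¬p is F, □p is F. ✗
2: ¬p is T, □p is F. ✓
3: ¬p is T, □p is T. ✓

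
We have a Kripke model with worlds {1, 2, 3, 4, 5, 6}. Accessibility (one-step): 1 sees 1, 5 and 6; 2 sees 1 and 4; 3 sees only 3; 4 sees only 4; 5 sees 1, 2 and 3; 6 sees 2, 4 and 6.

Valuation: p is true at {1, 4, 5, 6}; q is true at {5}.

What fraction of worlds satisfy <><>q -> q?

2/3

1: <><>q is T, q is F. ✗
2: <><>q is T, q is F. ✗
3: <><>q is F, q is F. ✓
4: <><>q is F, q is F. ✓
5: <><>q is T, q is T. ✓
6: <><>q is F, q is F. ✓
That's 4 of 6 worlds, so 4/6 = 2/3.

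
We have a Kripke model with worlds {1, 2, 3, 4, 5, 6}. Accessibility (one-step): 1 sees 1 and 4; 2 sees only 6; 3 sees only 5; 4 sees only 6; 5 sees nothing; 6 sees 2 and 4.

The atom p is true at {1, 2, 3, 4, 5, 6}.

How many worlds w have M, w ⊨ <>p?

1: successors {1, 4}; p there: 1:T, 4:T. ✓
2: successors {6}; p there: 6:T. ✓
3: successors {5}; p there: 5:T. ✓
4: successors {6}; p there: 6:T. ✓
5: no successors, so <>p fails. ✗
6: successors {2, 4}; p there: 2:T, 4:T. ✓
Satisfying worlds: {1, 2, 3, 4, 6}.

5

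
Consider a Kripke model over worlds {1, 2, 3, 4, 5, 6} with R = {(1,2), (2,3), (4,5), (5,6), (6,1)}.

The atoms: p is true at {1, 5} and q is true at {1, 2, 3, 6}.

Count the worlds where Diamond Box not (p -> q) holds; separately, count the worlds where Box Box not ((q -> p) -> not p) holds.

1 and 3

For Diamond Box not (p -> q):
1: successors {2}; Box not (p -> q) there: 2:F. ✗
2: successors {3}; Box not (p -> q) there: 3:T. ✓
3: no successors, so Diamond Box not (p -> q) fails. ✗
4: successors {5}; Box not (p -> q) there: 5:F. ✗
5: successors {6}; Box not (p -> q) there: 6:F. ✗
6: successors {1}; Box not (p -> q) there: 1:F. ✗
— 1 world.
For Box Box not ((q -> p) -> not p):
1: successors {2}; Box not ((q -> p) -> not p) there: 2:F. ✗
2: successors {3}; Box not ((q -> p) -> not p) there: 3:T. ✓
3: no successors, so Box Box not ((q -> p) -> not p) holds vacuously. ✓
4: successors {5}; Box not ((q -> p) -> not p) there: 5:F. ✗
5: successors {6}; Box not ((q -> p) -> not p) there: 6:T. ✓
6: successors {1}; Box not ((q -> p) -> not p) there: 1:F. ✗
— 3 worlds.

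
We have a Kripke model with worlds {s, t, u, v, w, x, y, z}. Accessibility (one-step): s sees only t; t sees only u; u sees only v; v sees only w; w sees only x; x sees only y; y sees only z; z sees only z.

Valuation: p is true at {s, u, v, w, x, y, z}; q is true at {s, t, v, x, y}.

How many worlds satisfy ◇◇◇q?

3

s: successors {t}; ◇◇q there: t:T. ✓
t: successors {u}; ◇◇q there: u:F. ✗
u: successors {v}; ◇◇q there: v:T. ✓
v: successors {w}; ◇◇q there: w:T. ✓
w: successors {x}; ◇◇q there: x:F. ✗
x: successors {y}; ◇◇q there: y:F. ✗
y: successors {z}; ◇◇q there: z:F. ✗
z: successors {z}; ◇◇q there: z:F. ✗
Satisfying worlds: {s, u, v}.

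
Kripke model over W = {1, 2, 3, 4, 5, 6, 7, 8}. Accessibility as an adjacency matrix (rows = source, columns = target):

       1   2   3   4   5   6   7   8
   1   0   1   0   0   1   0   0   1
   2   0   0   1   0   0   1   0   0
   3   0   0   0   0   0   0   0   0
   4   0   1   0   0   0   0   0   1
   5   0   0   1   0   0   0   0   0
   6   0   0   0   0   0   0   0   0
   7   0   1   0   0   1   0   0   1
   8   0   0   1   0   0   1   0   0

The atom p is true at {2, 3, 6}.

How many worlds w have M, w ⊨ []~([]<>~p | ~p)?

2

1: successors {2, 5, 8}; ~([]<>~p | ~p) there: 2:T, 5:F, 8:F. ✗
2: successors {3, 6}; ~([]<>~p | ~p) there: 3:F, 6:F. ✗
3: no successors, so []~([]<>~p | ~p) holds vacuously. ✓
4: successors {2, 8}; ~([]<>~p | ~p) there: 2:T, 8:F. ✗
5: successors {3}; ~([]<>~p | ~p) there: 3:F. ✗
6: no successors, so []~([]<>~p | ~p) holds vacuously. ✓
7: successors {2, 5, 8}; ~([]<>~p | ~p) there: 2:T, 5:F, 8:F. ✗
8: successors {3, 6}; ~([]<>~p | ~p) there: 3:F, 6:F. ✗
Satisfying worlds: {3, 6}.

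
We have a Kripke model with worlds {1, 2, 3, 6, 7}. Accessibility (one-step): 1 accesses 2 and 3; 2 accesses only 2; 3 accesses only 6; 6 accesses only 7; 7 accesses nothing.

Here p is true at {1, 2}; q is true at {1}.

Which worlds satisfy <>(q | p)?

1: successors {2, 3}; q | p there: 2:T, 3:F. ✓
2: successors {2}; q | p there: 2:T. ✓
3: successors {6}; q | p there: 6:F. ✗
6: successors {7}; q | p there: 7:F. ✗
7: no successors, so <>(q | p) fails. ✗

{1, 2}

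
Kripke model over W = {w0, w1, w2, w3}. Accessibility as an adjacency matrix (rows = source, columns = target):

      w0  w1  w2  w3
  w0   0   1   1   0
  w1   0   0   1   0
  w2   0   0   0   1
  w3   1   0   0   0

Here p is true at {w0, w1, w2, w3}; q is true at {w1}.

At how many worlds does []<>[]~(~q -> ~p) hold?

3

w0: successors {w1, w2}; <>[]~(~q -> ~p) there: w1:T, w2:T. ✓
w1: successors {w2}; <>[]~(~q -> ~p) there: w2:T. ✓
w2: successors {w3}; <>[]~(~q -> ~p) there: w3:F. ✗
w3: successors {w0}; <>[]~(~q -> ~p) there: w0:T. ✓
Satisfying worlds: {w0, w1, w3}.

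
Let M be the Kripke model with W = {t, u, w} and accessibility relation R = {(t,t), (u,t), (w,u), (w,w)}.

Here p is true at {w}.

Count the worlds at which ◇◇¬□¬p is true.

t: successors {t}; ◇¬□¬p there: t:F. ✗
u: successors {t}; ◇¬□¬p there: t:F. ✗
w: successors {u, w}; ◇¬□¬p there: u:F, w:T. ✓
Satisfying worlds: {w}.

1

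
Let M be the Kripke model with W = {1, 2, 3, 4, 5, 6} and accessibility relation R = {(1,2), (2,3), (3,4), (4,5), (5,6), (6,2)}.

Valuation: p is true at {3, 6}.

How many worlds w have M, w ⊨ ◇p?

1: successors {2}; p there: 2:F. ✗
2: successors {3}; p there: 3:T. ✓
3: successors {4}; p there: 4:F. ✗
4: successors {5}; p there: 5:F. ✗
5: successors {6}; p there: 6:T. ✓
6: successors {2}; p there: 2:F. ✗
Satisfying worlds: {2, 5}.

2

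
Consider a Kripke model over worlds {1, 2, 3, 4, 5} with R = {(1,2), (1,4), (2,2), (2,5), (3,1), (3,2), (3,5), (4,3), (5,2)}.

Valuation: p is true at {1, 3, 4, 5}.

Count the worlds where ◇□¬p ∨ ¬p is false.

3

1: ◇□¬p is F, ¬p is F. ✗
2: ◇□¬p is T, ¬p is T. ✓
3: ◇□¬p is T, ¬p is F. ✓
4: ◇□¬p is F, ¬p is F. ✗
5: ◇□¬p is F, ¬p is F. ✗
Satisfying worlds: {2, 3}.
So ◇□¬p ∨ ¬p fails at the other 3 worlds.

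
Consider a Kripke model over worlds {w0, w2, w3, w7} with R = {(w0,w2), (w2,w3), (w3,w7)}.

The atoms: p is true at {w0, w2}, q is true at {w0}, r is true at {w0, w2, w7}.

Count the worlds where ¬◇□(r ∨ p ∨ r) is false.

2

w0: ◇□(r ∨ p ∨ r) is F. ✓
w2: ◇□(r ∨ p ∨ r) is T. ✗
w3: ◇□(r ∨ p ∨ r) is T. ✗
w7: ◇□(r ∨ p ∨ r) is F. ✓
Satisfying worlds: {w0, w7}.
So ¬◇□(r ∨ p ∨ r) fails at the other 2 worlds.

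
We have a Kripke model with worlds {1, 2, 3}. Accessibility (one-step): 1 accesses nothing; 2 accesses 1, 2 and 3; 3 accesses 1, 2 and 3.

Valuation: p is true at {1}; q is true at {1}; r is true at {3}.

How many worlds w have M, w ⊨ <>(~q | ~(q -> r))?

1: no successors, so <>(~q | ~(q -> r)) fails. ✗
2: successors {1, 2, 3}; ~q | ~(q -> r) there: 1:T, 2:T, 3:T. ✓
3: successors {1, 2, 3}; ~q | ~(q -> r) there: 1:T, 2:T, 3:T. ✓
Satisfying worlds: {2, 3}.

2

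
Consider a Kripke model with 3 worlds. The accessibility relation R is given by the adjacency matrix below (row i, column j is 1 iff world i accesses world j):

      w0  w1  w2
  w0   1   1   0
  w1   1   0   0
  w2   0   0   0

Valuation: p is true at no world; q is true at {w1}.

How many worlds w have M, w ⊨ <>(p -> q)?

w0: successors {w0, w1}; p -> q there: w0:T, w1:T. ✓
w1: successors {w0}; p -> q there: w0:T. ✓
w2: no successors, so <>(p -> q) fails. ✗
Satisfying worlds: {w0, w1}.

2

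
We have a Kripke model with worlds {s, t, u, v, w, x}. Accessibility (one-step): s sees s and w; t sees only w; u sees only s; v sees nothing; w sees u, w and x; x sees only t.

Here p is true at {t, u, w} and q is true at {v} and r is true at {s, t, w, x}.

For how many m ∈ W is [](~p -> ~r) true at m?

s: successors {s, w}; ~p -> ~r there: s:F, w:T. ✗
t: successors {w}; ~p -> ~r there: w:T. ✓
u: successors {s}; ~p -> ~r there: s:F. ✗
v: no successors, so [](~p -> ~r) holds vacuously. ✓
w: successors {u, w, x}; ~p -> ~r there: u:T, w:T, x:F. ✗
x: successors {t}; ~p -> ~r there: t:T. ✓
Satisfying worlds: {t, v, x}.

3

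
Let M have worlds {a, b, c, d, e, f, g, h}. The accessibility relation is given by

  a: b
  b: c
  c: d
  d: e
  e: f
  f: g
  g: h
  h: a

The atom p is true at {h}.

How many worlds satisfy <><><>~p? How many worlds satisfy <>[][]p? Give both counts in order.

7 and 1

For <><><>~p:
a: successors {b}; <><>~p there: b:T. ✓
b: successors {c}; <><>~p there: c:T. ✓
c: successors {d}; <><>~p there: d:T. ✓
d: successors {e}; <><>~p there: e:T. ✓
e: successors {f}; <><>~p there: f:F. ✗
f: successors {g}; <><>~p there: g:T. ✓
g: successors {h}; <><>~p there: h:T. ✓
h: successors {a}; <><>~p there: a:T. ✓
— 7 worlds.
For <>[][]p:
a: successors {b}; [][]p there: b:F. ✗
b: successors {c}; [][]p there: c:F. ✗
c: successors {d}; [][]p there: d:F. ✗
d: successors {e}; [][]p there: e:F. ✗
e: successors {f}; [][]p there: f:T. ✓
f: successors {g}; [][]p there: g:F. ✗
g: successors {h}; [][]p there: h:F. ✗
h: successors {a}; [][]p there: a:F. ✗
— 1 world.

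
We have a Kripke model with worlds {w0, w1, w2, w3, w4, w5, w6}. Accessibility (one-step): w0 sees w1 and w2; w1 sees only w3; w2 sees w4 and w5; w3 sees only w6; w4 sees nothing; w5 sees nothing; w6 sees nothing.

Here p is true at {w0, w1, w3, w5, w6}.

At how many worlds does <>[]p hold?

w0: successors {w1, w2}; []p there: w1:T, w2:F. ✓
w1: successors {w3}; []p there: w3:T. ✓
w2: successors {w4, w5}; []p there: w4:T, w5:T. ✓
w3: successors {w6}; []p there: w6:T. ✓
w4: no successors, so <>[]p fails. ✗
w5: no successors, so <>[]p fails. ✗
w6: no successors, so <>[]p fails. ✗
Satisfying worlds: {w0, w1, w2, w3}.

4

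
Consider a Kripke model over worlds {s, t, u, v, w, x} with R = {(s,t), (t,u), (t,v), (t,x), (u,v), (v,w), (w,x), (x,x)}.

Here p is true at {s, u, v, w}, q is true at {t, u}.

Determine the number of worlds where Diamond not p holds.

s: successors {t}; not p there: t:T. ✓
t: successors {u, v, x}; not p there: u:F, v:F, x:T. ✓
u: successors {v}; not p there: v:F. ✗
v: successors {w}; not p there: w:F. ✗
w: successors {x}; not p there: x:T. ✓
x: successors {x}; not p there: x:T. ✓
Satisfying worlds: {s, t, w, x}.

4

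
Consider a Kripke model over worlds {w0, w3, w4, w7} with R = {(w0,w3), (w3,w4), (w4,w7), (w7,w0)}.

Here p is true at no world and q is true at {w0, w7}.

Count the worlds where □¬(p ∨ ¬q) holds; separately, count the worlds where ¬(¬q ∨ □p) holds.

2 and 2

For □¬(p ∨ ¬q):
w0: successors {w3}; ¬(p ∨ ¬q) there: w3:F. ✗
w3: successors {w4}; ¬(p ∨ ¬q) there: w4:F. ✗
w4: successors {w7}; ¬(p ∨ ¬q) there: w7:T. ✓
w7: successors {w0}; ¬(p ∨ ¬q) there: w0:T. ✓
— 2 worlds.
For ¬(¬q ∨ □p):
w0: ¬q ∨ □p is F. ✓
w3: ¬q ∨ □p is T. ✗
w4: ¬q ∨ □p is T. ✗
w7: ¬q ∨ □p is F. ✓
— 2 worlds.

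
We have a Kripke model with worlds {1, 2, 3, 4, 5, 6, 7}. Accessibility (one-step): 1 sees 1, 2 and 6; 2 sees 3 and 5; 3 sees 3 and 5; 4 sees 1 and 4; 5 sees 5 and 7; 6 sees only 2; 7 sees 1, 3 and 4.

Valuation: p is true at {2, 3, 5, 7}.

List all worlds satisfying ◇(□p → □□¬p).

{1, 4, 5, 7}

1: successors {1, 2, 6}; □p → □□¬p there: 1:T, 2:F, 6:F. ✓
2: successors {3, 5}; □p → □□¬p there: 3:F, 5:F. ✗
3: successors {3, 5}; □p → □□¬p there: 3:F, 5:F. ✗
4: successors {1, 4}; □p → □□¬p there: 1:T, 4:T. ✓
5: successors {5, 7}; □p → □□¬p there: 5:F, 7:T. ✓
6: successors {2}; □p → □□¬p there: 2:F. ✗
7: successors {1, 3, 4}; □p → □□¬p there: 1:T, 3:F, 4:T. ✓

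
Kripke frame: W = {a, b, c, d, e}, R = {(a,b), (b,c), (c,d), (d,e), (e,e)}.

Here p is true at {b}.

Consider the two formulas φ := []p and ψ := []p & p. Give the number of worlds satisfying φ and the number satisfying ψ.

For []p:
a: successors {b}; p there: b:T. ✓
b: successors {c}; p there: c:F. ✗
c: successors {d}; p there: d:F. ✗
d: successors {e}; p there: e:F. ✗
e: successors {e}; p there: e:F. ✗
— 1 world.
For []p & p:
a: []p is T, p is F. ✗
b: []p is F, p is T. ✗
c: []p is F, p is F. ✗
d: []p is F, p is F. ✗
e: []p is F, p is F. ✗
— 0 worlds.

1 and 0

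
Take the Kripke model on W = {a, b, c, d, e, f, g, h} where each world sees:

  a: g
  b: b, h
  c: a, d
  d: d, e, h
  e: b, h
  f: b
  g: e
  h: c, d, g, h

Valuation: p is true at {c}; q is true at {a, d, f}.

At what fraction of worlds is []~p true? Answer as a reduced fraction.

7/8

a: successors {g}; ~p there: g:T. ✓
b: successors {b, h}; ~p there: b:T, h:T. ✓
c: successors {a, d}; ~p there: a:T, d:T. ✓
d: successors {d, e, h}; ~p there: d:T, e:T, h:T. ✓
e: successors {b, h}; ~p there: b:T, h:T. ✓
f: successors {b}; ~p there: b:T. ✓
g: successors {e}; ~p there: e:T. ✓
h: successors {c, d, g, h}; ~p there: c:F, d:T, g:T, h:T. ✗
That's 7 of 8 worlds, so 7/8.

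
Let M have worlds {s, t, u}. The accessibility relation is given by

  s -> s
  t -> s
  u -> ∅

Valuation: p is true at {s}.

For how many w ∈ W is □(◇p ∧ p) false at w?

s: successors {s}; ◇p ∧ p there: s:T. ✓
t: successors {s}; ◇p ∧ p there: s:T. ✓
u: no successors, so □(◇p ∧ p) holds vacuously. ✓
Satisfying worlds: {s, t, u}.
So □(◇p ∧ p) fails at the other 0 worlds.

0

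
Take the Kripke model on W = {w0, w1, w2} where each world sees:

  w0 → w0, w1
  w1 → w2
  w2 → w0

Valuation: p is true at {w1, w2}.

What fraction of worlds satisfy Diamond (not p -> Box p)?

2/3

w0: successors {w0, w1}; not p -> Box p there: w0:F, w1:T. ✓
w1: successors {w2}; not p -> Box p there: w2:T. ✓
w2: successors {w0}; not p -> Box p there: w0:F. ✗
That's 2 of 3 worlds, so 2/3.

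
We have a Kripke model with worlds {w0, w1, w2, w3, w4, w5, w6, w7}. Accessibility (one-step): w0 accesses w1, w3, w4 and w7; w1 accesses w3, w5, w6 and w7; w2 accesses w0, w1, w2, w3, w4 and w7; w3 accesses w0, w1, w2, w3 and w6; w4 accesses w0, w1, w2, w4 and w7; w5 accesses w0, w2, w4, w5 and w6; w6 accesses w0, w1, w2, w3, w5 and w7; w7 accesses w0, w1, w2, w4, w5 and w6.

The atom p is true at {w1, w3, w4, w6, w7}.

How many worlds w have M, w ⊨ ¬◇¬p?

1

w0: ◇¬p is F. ✓
w1: ◇¬p is T. ✗
w2: ◇¬p is T. ✗
w3: ◇¬p is T. ✗
w4: ◇¬p is T. ✗
w5: ◇¬p is T. ✗
w6: ◇¬p is T. ✗
w7: ◇¬p is T. ✗
Satisfying worlds: {w0}.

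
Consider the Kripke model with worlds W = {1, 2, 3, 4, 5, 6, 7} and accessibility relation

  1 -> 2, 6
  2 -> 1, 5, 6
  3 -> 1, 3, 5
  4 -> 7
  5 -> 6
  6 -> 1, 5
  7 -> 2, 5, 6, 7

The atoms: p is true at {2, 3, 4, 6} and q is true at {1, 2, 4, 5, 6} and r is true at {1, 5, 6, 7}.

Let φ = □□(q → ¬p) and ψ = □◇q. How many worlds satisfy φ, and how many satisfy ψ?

1 and 7

For □□(q → ¬p):
1: successors {2, 6}; □(q → ¬p) there: 2:F, 6:T. ✗
2: successors {1, 5, 6}; □(q → ¬p) there: 1:F, 5:F, 6:T. ✗
3: successors {1, 3, 5}; □(q → ¬p) there: 1:F, 3:T, 5:F. ✗
4: successors {7}; □(q → ¬p) there: 7:F. ✗
5: successors {6}; □(q → ¬p) there: 6:T. ✓
6: successors {1, 5}; □(q → ¬p) there: 1:F, 5:F. ✗
7: successors {2, 5, 6, 7}; □(q → ¬p) there: 2:F, 5:F, 6:T, 7:F. ✗
— 1 world.
For □◇q:
1: successors {2, 6}; ◇q there: 2:T, 6:T. ✓
2: successors {1, 5, 6}; ◇q there: 1:T, 5:T, 6:T. ✓
3: successors {1, 3, 5}; ◇q there: 1:T, 3:T, 5:T. ✓
4: successors {7}; ◇q there: 7:T. ✓
5: successors {6}; ◇q there: 6:T. ✓
6: successors {1, 5}; ◇q there: 1:T, 5:T. ✓
7: successors {2, 5, 6, 7}; ◇q there: 2:T, 5:T, 6:T, 7:T. ✓
— 7 worlds.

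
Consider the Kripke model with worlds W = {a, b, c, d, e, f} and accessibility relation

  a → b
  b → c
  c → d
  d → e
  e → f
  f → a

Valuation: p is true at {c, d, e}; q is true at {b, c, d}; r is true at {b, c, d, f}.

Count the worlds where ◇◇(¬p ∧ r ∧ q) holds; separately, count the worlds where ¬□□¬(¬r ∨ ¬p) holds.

For ◇◇(¬p ∧ r ∧ q):
a: successors {b}; ◇(¬p ∧ r ∧ q) there: b:F. ✗
b: successors {c}; ◇(¬p ∧ r ∧ q) there: c:F. ✗
c: successors {d}; ◇(¬p ∧ r ∧ q) there: d:F. ✗
d: successors {e}; ◇(¬p ∧ r ∧ q) there: e:F. ✗
e: successors {f}; ◇(¬p ∧ r ∧ q) there: f:F. ✗
f: successors {a}; ◇(¬p ∧ r ∧ q) there: a:T. ✓
— 1 world.
For ¬□□¬(¬r ∨ ¬p):
a: □□¬(¬r ∨ ¬p) is T. ✗
b: □□¬(¬r ∨ ¬p) is T. ✗
c: □□¬(¬r ∨ ¬p) is F. ✓
d: □□¬(¬r ∨ ¬p) is F. ✓
e: □□¬(¬r ∨ ¬p) is F. ✓
f: □□¬(¬r ∨ ¬p) is F. ✓
— 4 worlds.

1 and 4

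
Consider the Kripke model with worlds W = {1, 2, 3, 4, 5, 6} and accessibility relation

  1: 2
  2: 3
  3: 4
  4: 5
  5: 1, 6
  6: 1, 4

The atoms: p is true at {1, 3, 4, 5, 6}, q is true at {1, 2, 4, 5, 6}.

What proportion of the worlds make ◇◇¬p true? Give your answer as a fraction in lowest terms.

1: successors {2}; ◇¬p there: 2:F. ✗
2: successors {3}; ◇¬p there: 3:F. ✗
3: successors {4}; ◇¬p there: 4:F. ✗
4: successors {5}; ◇¬p there: 5:F. ✗
5: successors {1, 6}; ◇¬p there: 1:T, 6:F. ✓
6: successors {1, 4}; ◇¬p there: 1:T, 4:F. ✓
That's 2 of 6 worlds, so 2/6 = 1/3.

1/3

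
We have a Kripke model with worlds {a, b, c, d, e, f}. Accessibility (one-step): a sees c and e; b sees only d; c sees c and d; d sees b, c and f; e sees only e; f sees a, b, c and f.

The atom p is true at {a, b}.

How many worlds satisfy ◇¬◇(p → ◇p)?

a: successors {c, e}; ¬◇(p → ◇p) there: c:F, e:F. ✗
b: successors {d}; ¬◇(p → ◇p) there: d:F. ✗
c: successors {c, d}; ¬◇(p → ◇p) there: c:F, d:F. ✗
d: successors {b, c, f}; ¬◇(p → ◇p) there: b:F, c:F, f:F. ✗
e: successors {e}; ¬◇(p → ◇p) there: e:F. ✗
f: successors {a, b, c, f}; ¬◇(p → ◇p) there: a:F, b:F, c:F, f:F. ✗
Satisfying worlds: ∅.

0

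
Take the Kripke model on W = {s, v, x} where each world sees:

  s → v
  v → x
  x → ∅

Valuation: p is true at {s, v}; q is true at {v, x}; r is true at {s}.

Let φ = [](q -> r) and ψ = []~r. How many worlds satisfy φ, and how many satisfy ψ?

1 and 3

For [](q -> r):
s: successors {v}; q -> r there: v:F. ✗
v: successors {x}; q -> r there: x:F. ✗
x: no successors, so [](q -> r) holds vacuously. ✓
— 1 world.
For []~r:
s: successors {v}; ~r there: v:T. ✓
v: successors {x}; ~r there: x:T. ✓
x: no successors, so []~r holds vacuously. ✓
— 3 worlds.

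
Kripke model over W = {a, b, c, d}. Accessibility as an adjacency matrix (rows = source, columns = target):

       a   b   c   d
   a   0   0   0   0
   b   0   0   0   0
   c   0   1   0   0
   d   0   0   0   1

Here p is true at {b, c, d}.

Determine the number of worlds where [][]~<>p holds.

a: no successors, so [][]~<>p holds vacuously. ✓
b: no successors, so [][]~<>p holds vacuously. ✓
c: successors {b}; []~<>p there: b:T. ✓
d: successors {d}; []~<>p there: d:F. ✗
Satisfying worlds: {a, b, c}.

3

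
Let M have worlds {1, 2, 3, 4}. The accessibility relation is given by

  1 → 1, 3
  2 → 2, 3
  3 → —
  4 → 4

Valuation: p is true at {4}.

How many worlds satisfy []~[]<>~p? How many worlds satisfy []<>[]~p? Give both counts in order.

For []~[]<>~p:
1: successors {1, 3}; ~[]<>~p there: 1:T, 3:F. ✗
2: successors {2, 3}; ~[]<>~p there: 2:T, 3:F. ✗
3: no successors, so []~[]<>~p holds vacuously. ✓
4: successors {4}; ~[]<>~p there: 4:T. ✓
— 2 worlds.
For []<>[]~p:
1: successors {1, 3}; <>[]~p there: 1:T, 3:F. ✗
2: successors {2, 3}; <>[]~p there: 2:T, 3:F. ✗
3: no successors, so []<>[]~p holds vacuously. ✓
4: successors {4}; <>[]~p there: 4:F. ✗
— 1 world.

2 and 1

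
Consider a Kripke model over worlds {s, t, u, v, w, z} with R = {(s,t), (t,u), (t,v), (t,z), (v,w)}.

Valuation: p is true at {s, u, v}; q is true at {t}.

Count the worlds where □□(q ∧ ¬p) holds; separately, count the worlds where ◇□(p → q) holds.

For □□(q ∧ ¬p):
s: successors {t}; □(q ∧ ¬p) there: t:F. ✗
t: successors {u, v, z}; □(q ∧ ¬p) there: u:T, v:F, z:T. ✗
u: no successors, so □□(q ∧ ¬p) holds vacuously. ✓
v: successors {w}; □(q ∧ ¬p) there: w:T. ✓
w: no successors, so □□(q ∧ ¬p) holds vacuously. ✓
z: no successors, so □□(q ∧ ¬p) holds vacuously. ✓
— 4 worlds.
For ◇□(p → q):
s: successors {t}; □(p → q) there: t:F. ✗
t: successors {u, v, z}; □(p → q) there: u:T, v:T, z:T. ✓
u: no successors, so ◇□(p → q) fails. ✗
v: successors {w}; □(p → q) there: w:T. ✓
w: no successors, so ◇□(p → q) fails. ✗
z: no successors, so ◇□(p → q) fails. ✗
— 2 worlds.

4 and 2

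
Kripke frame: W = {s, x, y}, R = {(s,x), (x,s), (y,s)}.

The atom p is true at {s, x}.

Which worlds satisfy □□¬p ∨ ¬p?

{y}

s: □□¬p is F, ¬p is F. ✗
x: □□¬p is F, ¬p is F. ✗
y: □□¬p is F, ¬p is T. ✓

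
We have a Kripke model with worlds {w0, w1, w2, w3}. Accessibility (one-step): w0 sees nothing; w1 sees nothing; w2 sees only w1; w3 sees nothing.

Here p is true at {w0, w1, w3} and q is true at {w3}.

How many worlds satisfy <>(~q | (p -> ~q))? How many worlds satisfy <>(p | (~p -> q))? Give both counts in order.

For <>(~q | (p -> ~q)):
w0: no successors, so <>(~q | (p -> ~q)) fails. ✗
w1: no successors, so <>(~q | (p -> ~q)) fails. ✗
w2: successors {w1}; ~q | (p -> ~q) there: w1:T. ✓
w3: no successors, so <>(~q | (p -> ~q)) fails. ✗
— 1 world.
For <>(p | (~p -> q)):
w0: no successors, so <>(p | (~p -> q)) fails. ✗
w1: no successors, so <>(p | (~p -> q)) fails. ✗
w2: successors {w1}; p | (~p -> q) there: w1:T. ✓
w3: no successors, so <>(p | (~p -> q)) fails. ✗
— 1 world.

1 and 1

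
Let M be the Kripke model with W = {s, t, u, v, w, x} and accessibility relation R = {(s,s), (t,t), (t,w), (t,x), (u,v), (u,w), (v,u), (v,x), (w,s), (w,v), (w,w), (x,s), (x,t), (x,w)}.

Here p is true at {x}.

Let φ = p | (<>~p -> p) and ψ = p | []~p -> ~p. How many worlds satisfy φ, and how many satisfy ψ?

1 and 5

For p | (<>~p -> p):
s: p is F, <>~p -> p is F. ✗
t: p is F, <>~p -> p is F. ✗
u: p is F, <>~p -> p is F. ✗
v: p is F, <>~p -> p is F. ✗
w: p is F, <>~p -> p is F. ✗
x: p is T, <>~p -> p is T. ✓
— 1 world.
For p | []~p -> ~p:
s: p | []~p is T, ~p is T. ✓
t: p | []~p is F, ~p is T. ✓
u: p | []~p is T, ~p is T. ✓
v: p | []~p is F, ~p is T. ✓
w: p | []~p is T, ~p is T. ✓
x: p | []~p is T, ~p is F. ✗
— 5 worlds.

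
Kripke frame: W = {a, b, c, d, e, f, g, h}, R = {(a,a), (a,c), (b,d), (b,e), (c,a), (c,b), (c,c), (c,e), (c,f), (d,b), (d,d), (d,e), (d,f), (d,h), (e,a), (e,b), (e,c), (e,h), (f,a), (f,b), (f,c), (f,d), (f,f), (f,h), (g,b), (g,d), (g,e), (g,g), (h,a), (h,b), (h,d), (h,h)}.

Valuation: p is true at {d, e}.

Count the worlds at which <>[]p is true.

a: successors {a, c}; []p there: a:F, c:F. ✗
b: successors {d, e}; []p there: d:F, e:F. ✗
c: successors {a, b, c, e, f}; []p there: a:F, b:T, c:F, e:F, f:F. ✓
d: successors {b, d, e, f, h}; []p there: b:T, d:F, e:F, f:F, h:F. ✓
e: successors {a, b, c, h}; []p there: a:F, b:T, c:F, h:F. ✓
f: successors {a, b, c, d, f, h}; []p there: a:F, b:T, c:F, d:F, f:F, h:F. ✓
g: successors {b, d, e, g}; []p there: b:T, d:F, e:F, g:F. ✓
h: successors {a, b, d, h}; []p there: a:F, b:T, d:F, h:F. ✓
Satisfying worlds: {c, d, e, f, g, h}.

6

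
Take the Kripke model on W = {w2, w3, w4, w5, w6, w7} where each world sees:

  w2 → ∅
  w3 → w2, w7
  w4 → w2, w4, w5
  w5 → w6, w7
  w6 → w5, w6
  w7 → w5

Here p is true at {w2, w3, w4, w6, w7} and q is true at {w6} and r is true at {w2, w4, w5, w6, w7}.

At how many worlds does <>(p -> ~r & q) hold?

w2: no successors, so <>(p -> ~r & q) fails. ✗
w3: successors {w2, w7}; p -> ~r & q there: w2:F, w7:F. ✗
w4: successors {w2, w4, w5}; p -> ~r & q there: w2:F, w4:F, w5:T. ✓
w5: successors {w6, w7}; p -> ~r & q there: w6:F, w7:F. ✗
w6: successors {w5, w6}; p -> ~r & q there: w5:T, w6:F. ✓
w7: successors {w5}; p -> ~r & q there: w5:T. ✓
Satisfying worlds: {w4, w6, w7}.

3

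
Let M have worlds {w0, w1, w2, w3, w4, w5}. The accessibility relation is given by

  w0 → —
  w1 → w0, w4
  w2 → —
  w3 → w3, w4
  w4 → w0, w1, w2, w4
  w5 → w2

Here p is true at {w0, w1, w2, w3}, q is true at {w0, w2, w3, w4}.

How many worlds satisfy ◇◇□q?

w0: no successors, so ◇◇□q fails. ✗
w1: successors {w0, w4}; ◇□q there: w0:F, w4:T. ✓
w2: no successors, so ◇◇□q fails. ✗
w3: successors {w3, w4}; ◇□q there: w3:T, w4:T. ✓
w4: successors {w0, w1, w2, w4}; ◇□q there: w0:F, w1:T, w2:F, w4:T. ✓
w5: successors {w2}; ◇□q there: w2:F. ✗
Satisfying worlds: {w1, w3, w4}.

3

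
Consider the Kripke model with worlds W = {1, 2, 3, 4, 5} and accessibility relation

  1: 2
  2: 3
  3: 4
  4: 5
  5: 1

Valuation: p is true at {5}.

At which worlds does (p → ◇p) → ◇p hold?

{4, 5}

1: p → ◇p is T, ◇p is F. ✗
2: p → ◇p is T, ◇p is F. ✗
3: p → ◇p is T, ◇p is F. ✗
4: p → ◇p is T, ◇p is T. ✓
5: p → ◇p is F, ◇p is F. ✓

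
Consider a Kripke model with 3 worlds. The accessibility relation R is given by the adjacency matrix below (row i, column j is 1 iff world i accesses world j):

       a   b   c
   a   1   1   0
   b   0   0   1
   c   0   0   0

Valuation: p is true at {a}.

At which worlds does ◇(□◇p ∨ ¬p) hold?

a: successors {a, b}; □◇p ∨ ¬p there: a:F, b:T. ✓
b: successors {c}; □◇p ∨ ¬p there: c:T. ✓
c: no successors, so ◇(□◇p ∨ ¬p) fails. ✗

{a, b}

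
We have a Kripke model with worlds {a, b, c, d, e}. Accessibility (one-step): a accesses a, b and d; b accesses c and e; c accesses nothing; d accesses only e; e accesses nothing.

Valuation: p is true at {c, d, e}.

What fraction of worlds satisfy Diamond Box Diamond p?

3/5

a: successors {a, b, d}; Box Diamond p there: a:T, b:F, d:F. ✓
b: successors {c, e}; Box Diamond p there: c:T, e:T. ✓
c: no successors, so Diamond Box Diamond p fails. ✗
d: successors {e}; Box Diamond p there: e:T. ✓
e: no successors, so Diamond Box Diamond p fails. ✗
That's 3 of 5 worlds, so 3/5.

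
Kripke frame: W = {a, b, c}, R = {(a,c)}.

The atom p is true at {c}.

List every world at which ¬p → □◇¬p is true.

{b, c}

a: ¬p is T, □◇¬p is F. ✗
b: ¬p is T, □◇¬p is T. ✓
c: ¬p is F, □◇¬p is T. ✓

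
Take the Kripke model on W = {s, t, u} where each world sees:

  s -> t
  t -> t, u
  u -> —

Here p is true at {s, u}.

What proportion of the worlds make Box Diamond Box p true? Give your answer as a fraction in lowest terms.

s: successors {t}; Diamond Box p there: t:T. ✓
t: successors {t, u}; Diamond Box p there: t:T, u:F. ✗
u: no successors, so Box Diamond Box p holds vacuously. ✓
That's 2 of 3 worlds, so 2/3.

2/3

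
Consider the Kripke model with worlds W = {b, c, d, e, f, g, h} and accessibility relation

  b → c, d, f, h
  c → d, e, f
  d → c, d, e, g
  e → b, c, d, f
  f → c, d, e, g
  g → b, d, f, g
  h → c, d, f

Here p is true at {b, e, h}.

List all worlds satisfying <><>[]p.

∅

b: successors {c, d, f, h}; <>[]p there: c:F, d:F, f:F, h:F. ✗
c: successors {d, e, f}; <>[]p there: d:F, e:F, f:F. ✗
d: successors {c, d, e, g}; <>[]p there: c:F, d:F, e:F, g:F. ✗
e: successors {b, c, d, f}; <>[]p there: b:F, c:F, d:F, f:F. ✗
f: successors {c, d, e, g}; <>[]p there: c:F, d:F, e:F, g:F. ✗
g: successors {b, d, f, g}; <>[]p there: b:F, d:F, f:F, g:F. ✗
h: successors {c, d, f}; <>[]p there: c:F, d:F, f:F. ✗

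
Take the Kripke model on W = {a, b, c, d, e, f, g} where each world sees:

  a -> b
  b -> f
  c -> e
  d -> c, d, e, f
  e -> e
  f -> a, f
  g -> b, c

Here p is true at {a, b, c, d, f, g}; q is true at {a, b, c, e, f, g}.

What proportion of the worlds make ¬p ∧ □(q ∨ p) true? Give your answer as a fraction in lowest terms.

a: ¬p is F, □(q ∨ p) is T. ✗
b: ¬p is F, □(q ∨ p) is T. ✗
c: ¬p is F, □(q ∨ p) is T. ✗
d: ¬p is F, □(q ∨ p) is T. ✗
e: ¬p is T, □(q ∨ p) is T. ✓
f: ¬p is F, □(q ∨ p) is T. ✗
g: ¬p is F, □(q ∨ p) is T. ✗
That's 1 of 7 worlds, so 1/7.

1/7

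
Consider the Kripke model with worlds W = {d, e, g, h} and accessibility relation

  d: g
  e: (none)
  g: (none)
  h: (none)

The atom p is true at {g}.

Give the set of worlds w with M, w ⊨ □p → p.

{g}

d: □p is T, p is F. ✗
e: □p is T, p is F. ✗
g: □p is T, p is T. ✓
h: □p is T, p is F. ✗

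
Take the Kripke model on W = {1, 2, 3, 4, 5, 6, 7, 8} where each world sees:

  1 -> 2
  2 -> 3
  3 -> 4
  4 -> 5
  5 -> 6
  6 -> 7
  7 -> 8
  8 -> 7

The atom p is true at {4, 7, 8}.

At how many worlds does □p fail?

4

1: successors {2}; p there: 2:F. ✗
2: successors {3}; p there: 3:F. ✗
3: successors {4}; p there: 4:T. ✓
4: successors {5}; p there: 5:F. ✗
5: successors {6}; p there: 6:F. ✗
6: successors {7}; p there: 7:T. ✓
7: successors {8}; p there: 8:T. ✓
8: successors {7}; p there: 7:T. ✓
Satisfying worlds: {3, 6, 7, 8}.
So □p fails at the other 4 worlds.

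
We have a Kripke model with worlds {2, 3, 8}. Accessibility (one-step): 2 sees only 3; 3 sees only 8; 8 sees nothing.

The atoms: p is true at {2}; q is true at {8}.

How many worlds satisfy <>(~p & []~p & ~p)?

2

2: successors {3}; ~p & []~p & ~p there: 3:T. ✓
3: successors {8}; ~p & []~p & ~p there: 8:T. ✓
8: no successors, so <>(~p & []~p & ~p) fails. ✗
Satisfying worlds: {2, 3}.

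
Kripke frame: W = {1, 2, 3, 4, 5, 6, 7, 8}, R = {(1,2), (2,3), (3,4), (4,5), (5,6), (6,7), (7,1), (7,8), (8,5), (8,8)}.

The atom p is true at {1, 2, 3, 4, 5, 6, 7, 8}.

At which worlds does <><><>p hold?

1: successors {2}; <><>p there: 2:T. ✓
2: successors {3}; <><>p there: 3:T. ✓
3: successors {4}; <><>p there: 4:T. ✓
4: successors {5}; <><>p there: 5:T. ✓
5: successors {6}; <><>p there: 6:T. ✓
6: successors {7}; <><>p there: 7:T. ✓
7: successors {1, 8}; <><>p there: 1:T, 8:T. ✓
8: successors {5, 8}; <><>p there: 5:T, 8:T. ✓

{1, 2, 3, 4, 5, 6, 7, 8}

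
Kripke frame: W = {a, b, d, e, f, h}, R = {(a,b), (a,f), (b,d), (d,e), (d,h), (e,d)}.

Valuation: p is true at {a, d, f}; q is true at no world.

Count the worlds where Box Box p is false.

2

a: successors {b, f}; Box p there: b:T, f:T. ✓
b: successors {d}; Box p there: d:F. ✗
d: successors {e, h}; Box p there: e:T, h:T. ✓
e: successors {d}; Box p there: d:F. ✗
f: no successors, so Box Box p holds vacuously. ✓
h: no successors, so Box Box p holds vacuously. ✓
Satisfying worlds: {a, d, f, h}.
So Box Box p fails at the other 2 worlds.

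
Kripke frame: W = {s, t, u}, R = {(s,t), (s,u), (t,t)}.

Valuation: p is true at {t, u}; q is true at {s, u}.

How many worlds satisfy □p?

s: successors {t, u}; p there: t:T, u:T. ✓
t: successors {t}; p there: t:T. ✓
u: no successors, so □p holds vacuously. ✓
Satisfying worlds: {s, t, u}.

3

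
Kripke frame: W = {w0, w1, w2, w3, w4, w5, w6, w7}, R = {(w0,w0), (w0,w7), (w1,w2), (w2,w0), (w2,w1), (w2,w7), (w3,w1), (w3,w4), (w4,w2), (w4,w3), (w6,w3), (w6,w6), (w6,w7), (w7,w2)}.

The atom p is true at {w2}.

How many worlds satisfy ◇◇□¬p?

7

w0: successors {w0, w7}; ◇□¬p there: w0:T, w7:T. ✓
w1: successors {w2}; ◇□¬p there: w2:T. ✓
w2: successors {w0, w1, w7}; ◇□¬p there: w0:T, w1:T, w7:T. ✓
w3: successors {w1, w4}; ◇□¬p there: w1:T, w4:T. ✓
w4: successors {w2, w3}; ◇□¬p there: w2:T, w3:F. ✓
w5: no successors, so ◇◇□¬p fails. ✗
w6: successors {w3, w6, w7}; ◇□¬p there: w3:F, w6:T, w7:T. ✓
w7: successors {w2}; ◇□¬p there: w2:T. ✓
Satisfying worlds: {w0, w1, w2, w3, w4, w6, w7}.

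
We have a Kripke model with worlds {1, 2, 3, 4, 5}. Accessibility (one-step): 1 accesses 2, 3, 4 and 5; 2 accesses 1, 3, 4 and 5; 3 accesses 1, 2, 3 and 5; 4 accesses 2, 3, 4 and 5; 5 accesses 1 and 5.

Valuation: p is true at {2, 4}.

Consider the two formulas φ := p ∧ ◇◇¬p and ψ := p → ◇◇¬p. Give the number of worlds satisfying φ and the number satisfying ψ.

2 and 5

For p ∧ ◇◇¬p:
1: p is F, ◇◇¬p is T. ✗
2: p is T, ◇◇¬p is T. ✓
3: p is F, ◇◇¬p is T. ✗
4: p is T, ◇◇¬p is T. ✓
5: p is F, ◇◇¬p is T. ✗
— 2 worlds.
For p → ◇◇¬p:
1: p is F, ◇◇¬p is T. ✓
2: p is T, ◇◇¬p is T. ✓
3: p is F, ◇◇¬p is T. ✓
4: p is T, ◇◇¬p is T. ✓
5: p is F, ◇◇¬p is T. ✓
— 5 worlds.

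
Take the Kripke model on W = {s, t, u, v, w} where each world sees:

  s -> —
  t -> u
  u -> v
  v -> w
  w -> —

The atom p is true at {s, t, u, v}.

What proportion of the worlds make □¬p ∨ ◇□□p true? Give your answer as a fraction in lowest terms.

4/5

s: □¬p is T, ◇□□p is F. ✓
t: □¬p is F, ◇□□p is F. ✗
u: □¬p is F, ◇□□p is T. ✓
v: □¬p is T, ◇□□p is T. ✓
w: □¬p is T, ◇□□p is F. ✓
That's 4 of 5 worlds, so 4/5.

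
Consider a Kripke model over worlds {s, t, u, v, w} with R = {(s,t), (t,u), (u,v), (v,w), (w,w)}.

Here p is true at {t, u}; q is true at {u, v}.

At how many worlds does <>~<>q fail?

s: successors {t}; ~<>q there: t:F. ✗
t: successors {u}; ~<>q there: u:F. ✗
u: successors {v}; ~<>q there: v:T. ✓
v: successors {w}; ~<>q there: w:T. ✓
w: successors {w}; ~<>q there: w:T. ✓
Satisfying worlds: {u, v, w}.
So <>~<>q fails at the other 2 worlds.

2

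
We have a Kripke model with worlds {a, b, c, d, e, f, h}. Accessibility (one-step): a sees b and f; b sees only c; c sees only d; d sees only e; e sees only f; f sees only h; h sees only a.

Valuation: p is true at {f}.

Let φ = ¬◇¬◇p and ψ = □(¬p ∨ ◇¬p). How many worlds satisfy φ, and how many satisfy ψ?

For ¬◇¬◇p:
a: ◇¬◇p is T. ✗
b: ◇¬◇p is T. ✗
c: ◇¬◇p is T. ✗
d: ◇¬◇p is F. ✓
e: ◇¬◇p is T. ✗
f: ◇¬◇p is T. ✗
h: ◇¬◇p is F. ✓
— 2 worlds.
For □(¬p ∨ ◇¬p):
a: successors {b, f}; ¬p ∨ ◇¬p there: b:T, f:T. ✓
b: successors {c}; ¬p ∨ ◇¬p there: c:T. ✓
c: successors {d}; ¬p ∨ ◇¬p there: d:T. ✓
d: successors {e}; ¬p ∨ ◇¬p there: e:T. ✓
e: successors {f}; ¬p ∨ ◇¬p there: f:T. ✓
f: successors {h}; ¬p ∨ ◇¬p there: h:T. ✓
h: successors {a}; ¬p ∨ ◇¬p there: a:T. ✓
— 7 worlds.

2 and 7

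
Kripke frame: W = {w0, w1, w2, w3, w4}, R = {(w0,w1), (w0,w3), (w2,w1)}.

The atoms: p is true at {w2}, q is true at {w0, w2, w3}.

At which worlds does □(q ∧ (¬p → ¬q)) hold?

{w1, w3, w4}

w0: successors {w1, w3}; q ∧ (¬p → ¬q) there: w1:F, w3:F. ✗
w1: no successors, so □(q ∧ (¬p → ¬q)) holds vacuously. ✓
w2: successors {w1}; q ∧ (¬p → ¬q) there: w1:F. ✗
w3: no successors, so □(q ∧ (¬p → ¬q)) holds vacuously. ✓
w4: no successors, so □(q ∧ (¬p → ¬q)) holds vacuously. ✓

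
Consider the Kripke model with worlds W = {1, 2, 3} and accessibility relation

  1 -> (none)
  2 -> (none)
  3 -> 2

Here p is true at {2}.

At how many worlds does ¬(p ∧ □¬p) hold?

2

1: p ∧ □¬p is F. ✓
2: p ∧ □¬p is T. ✗
3: p ∧ □¬p is F. ✓
Satisfying worlds: {1, 3}.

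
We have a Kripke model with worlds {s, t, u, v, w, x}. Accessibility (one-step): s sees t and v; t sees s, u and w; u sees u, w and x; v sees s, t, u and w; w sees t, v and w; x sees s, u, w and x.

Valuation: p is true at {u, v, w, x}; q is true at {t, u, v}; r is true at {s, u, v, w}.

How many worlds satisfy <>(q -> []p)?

s: successors {t, v}; q -> []p there: t:F, v:F. ✗
t: successors {s, u, w}; q -> []p there: s:T, u:T, w:T. ✓
u: successors {u, w, x}; q -> []p there: u:T, w:T, x:T. ✓
v: successors {s, t, u, w}; q -> []p there: s:T, t:F, u:T, w:T. ✓
w: successors {t, v, w}; q -> []p there: t:F, v:F, w:T. ✓
x: successors {s, u, w, x}; q -> []p there: s:T, u:T, w:T, x:T. ✓
Satisfying worlds: {t, u, v, w, x}.

5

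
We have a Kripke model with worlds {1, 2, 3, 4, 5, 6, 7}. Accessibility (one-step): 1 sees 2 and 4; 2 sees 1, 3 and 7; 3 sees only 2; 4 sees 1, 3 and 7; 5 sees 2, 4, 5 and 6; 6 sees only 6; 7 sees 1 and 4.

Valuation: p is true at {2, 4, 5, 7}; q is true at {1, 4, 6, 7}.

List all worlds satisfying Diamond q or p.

{1, 2, 4, 5, 6, 7}

1: Diamond q is T, p is F. ✓
2: Diamond q is T, p is T. ✓
3: Diamond q is F, p is F. ✗
4: Diamond q is T, p is T. ✓
5: Diamond q is T, p is T. ✓
6: Diamond q is T, p is F. ✓
7: Diamond q is T, p is T. ✓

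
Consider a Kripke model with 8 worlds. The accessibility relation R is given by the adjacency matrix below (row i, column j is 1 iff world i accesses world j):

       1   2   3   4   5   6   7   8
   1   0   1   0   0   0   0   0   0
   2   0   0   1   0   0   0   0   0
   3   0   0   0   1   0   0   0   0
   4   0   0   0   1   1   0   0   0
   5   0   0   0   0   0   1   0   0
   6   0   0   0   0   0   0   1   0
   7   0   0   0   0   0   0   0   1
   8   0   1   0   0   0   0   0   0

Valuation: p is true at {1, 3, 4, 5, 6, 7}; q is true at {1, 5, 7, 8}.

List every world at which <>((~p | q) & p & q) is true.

{4, 6}

1: successors {2}; (~p | q) & p & q there: 2:F. ✗
2: successors {3}; (~p | q) & p & q there: 3:F. ✗
3: successors {4}; (~p | q) & p & q there: 4:F. ✗
4: successors {4, 5}; (~p | q) & p & q there: 4:F, 5:T. ✓
5: successors {6}; (~p | q) & p & q there: 6:F. ✗
6: successors {7}; (~p | q) & p & q there: 7:T. ✓
7: successors {8}; (~p | q) & p & q there: 8:F. ✗
8: successors {2}; (~p | q) & p & q there: 2:F. ✗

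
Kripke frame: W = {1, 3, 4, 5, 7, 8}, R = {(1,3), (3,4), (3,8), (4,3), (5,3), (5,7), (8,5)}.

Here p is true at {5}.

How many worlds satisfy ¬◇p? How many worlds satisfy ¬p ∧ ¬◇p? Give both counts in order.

For ¬◇p:
1: ◇p is F. ✓
3: ◇p is F. ✓
4: ◇p is F. ✓
5: ◇p is F. ✓
7: ◇p is F. ✓
8: ◇p is T. ✗
— 5 worlds.
For ¬p ∧ ¬◇p:
1: ¬p is T, ¬◇p is T. ✓
3: ¬p is T, ¬◇p is T. ✓
4: ¬p is T, ¬◇p is T. ✓
5: ¬p is F, ¬◇p is T. ✗
7: ¬p is T, ¬◇p is T. ✓
8: ¬p is T, ¬◇p is F. ✗
— 4 worlds.

5 and 4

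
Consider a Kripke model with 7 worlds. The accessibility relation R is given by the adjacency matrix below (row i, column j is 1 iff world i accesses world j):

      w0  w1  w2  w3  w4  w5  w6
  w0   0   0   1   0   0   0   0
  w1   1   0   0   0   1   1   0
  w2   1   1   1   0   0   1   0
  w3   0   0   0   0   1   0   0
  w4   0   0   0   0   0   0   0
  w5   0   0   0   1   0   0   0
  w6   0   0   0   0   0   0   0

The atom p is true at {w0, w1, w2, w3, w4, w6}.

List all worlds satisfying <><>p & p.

{w0, w1, w2}

w0: <><>p is T, p is T. ✓
w1: <><>p is T, p is T. ✓
w2: <><>p is T, p is T. ✓
w3: <><>p is F, p is T. ✗
w4: <><>p is F, p is T. ✗
w5: <><>p is T, p is F. ✗
w6: <><>p is F, p is T. ✗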